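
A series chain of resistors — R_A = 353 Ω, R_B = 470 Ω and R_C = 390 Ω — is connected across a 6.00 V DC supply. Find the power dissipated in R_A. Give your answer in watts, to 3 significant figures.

In a series string the same current flows through every resistor — find that current, then P = I²R for the one we want.
R_total = 353 + 470 + 390 = 1213 Ω
I = V / R_total = 6.00 / 1213 = 0.004946 A
P_R_A = I² × R_A = (0.004946)² × 353 = 0.008637 W

0.00864 W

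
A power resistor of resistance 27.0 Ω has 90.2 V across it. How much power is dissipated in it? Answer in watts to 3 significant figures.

301 W

We know the drop across the element and its resistance — P = V²/R, one step.
P = (90.2 V)² / 27.0 Ω = 301.3 W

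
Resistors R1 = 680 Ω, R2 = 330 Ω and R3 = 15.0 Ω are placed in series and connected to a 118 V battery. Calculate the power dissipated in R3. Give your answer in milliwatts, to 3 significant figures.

Every series element carries the same I. Get I from the total resistance, then P = I² × R3.
R_total = 680 + 330 + 15.0 = 1025 Ω
I = V / R_total = 118 / 1025 = 0.1151 A
P_R3 = I² × R3 = (0.1151)² × 15.0 = 0.1988 W

199 mW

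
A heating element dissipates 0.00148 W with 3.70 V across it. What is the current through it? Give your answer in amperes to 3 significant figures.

Inverting the appropriate power form: I = P / V.
I = 0.00148 / 3.70 = 0.0004000 A

0.000400 A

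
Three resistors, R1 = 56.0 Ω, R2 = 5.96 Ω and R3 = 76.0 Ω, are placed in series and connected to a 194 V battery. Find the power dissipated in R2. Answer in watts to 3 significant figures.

Every series element carries the same I. Get I from the total resistance, then P = I² × R2.
R_total = 56.0 + 5.96 + 76.0 = 138.0 Ω
I = V / R_total = 194 / 138.0 = 1.406 A
P_R2 = I² × R2 = (1.406)² × 5.96 = 11.79 W

11.8 W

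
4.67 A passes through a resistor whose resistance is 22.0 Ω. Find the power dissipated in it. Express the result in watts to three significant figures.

The current through and the resistance of the element are both given; use P = I²R.
P = (4.670 A)² × 22.0 Ω = 479.8 W

480 W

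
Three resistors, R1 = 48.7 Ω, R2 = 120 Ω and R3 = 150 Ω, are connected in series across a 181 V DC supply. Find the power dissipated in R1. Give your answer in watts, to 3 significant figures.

In a series string the same current flows through every resistor — find that current, then P = I²R for the one we want.
R_total = 48.7 + 120 + 150 = 318.7 Ω
I = V / R_total = 181 / 318.7 = 0.5679 A
P_R1 = I² × R1 = (0.5679)² × 48.7 = 15.71 W

15.7 W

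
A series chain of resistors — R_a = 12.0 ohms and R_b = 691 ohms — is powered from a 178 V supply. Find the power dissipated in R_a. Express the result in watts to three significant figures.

0.769 W

Series elements share the same current, so find I first, then use P = I²R.
R_total = 12.0 + 691 = 703.0 Ω
I = V / R_total = 178 / 703.0 = 0.2532 A
P_R_a = I² × R_a = (0.2532)² × 12.0 = 0.7693 W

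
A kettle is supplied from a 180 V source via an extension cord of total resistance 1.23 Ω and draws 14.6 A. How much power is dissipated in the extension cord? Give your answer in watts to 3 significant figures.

Line loss is just I²R for the cable — we know both I and R_line directly.
The extension cord carries the full 14.6 A.
P_line = I² R_line = (14.60)² × 1.23 = 262.2 W

262 W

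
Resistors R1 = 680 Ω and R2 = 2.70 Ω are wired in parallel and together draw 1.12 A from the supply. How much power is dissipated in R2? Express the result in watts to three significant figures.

3.36 W

Only the total current is stated, so first find the parallel equivalent to get the voltage across the combination.
1/R_eq = 1/680 + 1/2.70 ⇒ R_eq = 2.689 Ω
V = I_total × R_eq = 1.120 × 2.689 = 3.012 V
P_R2 = V² / R2 = (3.012)² / 2.70 = 3.360 W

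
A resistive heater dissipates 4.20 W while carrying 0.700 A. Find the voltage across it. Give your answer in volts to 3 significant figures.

From P = V I = I²R = V²/R, with the two given quantities we get V = P / I.
V = 4.20 / 0.7000 = 6.000 V

6.00 V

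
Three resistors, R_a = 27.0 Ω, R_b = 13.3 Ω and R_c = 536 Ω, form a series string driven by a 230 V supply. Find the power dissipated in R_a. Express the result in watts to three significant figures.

4.30 W

Since the resistors are in series they all carry the loop current I = V/R_total; the power in any one is I²R.
R_total = 27.0 + 13.3 + 536 = 576.3 Ω
I = V / R_total = 230 / 576.3 = 0.3991 A
P_R_a = I² × R_a = (0.3991)² × 27.0 = 4.301 W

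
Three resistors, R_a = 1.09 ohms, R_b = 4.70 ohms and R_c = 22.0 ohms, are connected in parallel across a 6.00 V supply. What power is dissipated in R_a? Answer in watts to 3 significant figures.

33.0 W

Parallel branches share the same voltage; P = V²/R gives the branch power in one step.
P_R_a = V² / R_a = (6.00)² / 1.09 Ω = 33.03 W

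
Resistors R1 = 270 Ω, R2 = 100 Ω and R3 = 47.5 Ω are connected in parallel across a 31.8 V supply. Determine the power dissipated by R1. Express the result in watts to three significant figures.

3.75 W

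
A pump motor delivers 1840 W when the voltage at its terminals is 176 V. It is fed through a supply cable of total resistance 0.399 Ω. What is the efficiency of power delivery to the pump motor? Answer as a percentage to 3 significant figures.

97.7 %

I = P / V = 1840 / 176 = 10.45 A through the supply cable.
P_line = I² R_line = (10.45)² × 0.399 = 43.61 W
P_source = P_load + P_line = 1840 + 43.61 = 1884 W
η = P_load / P_source = 1840 / 1884 = 0.9768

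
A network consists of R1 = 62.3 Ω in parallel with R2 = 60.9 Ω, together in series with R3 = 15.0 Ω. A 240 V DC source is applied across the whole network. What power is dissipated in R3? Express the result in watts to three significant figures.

412 W

First find R_p for the parallel pair, then treat R_p + R3 as a series loop.
R_p = (62.3×60.9)/(62.3+60.9) = 30.80 Ω
R_total = R_p + 15.0 = 30.80 + 15.0 = 45.80 Ω
I = V / R_total = 240 / 45.80 = 5.241 A
R3 is the series element, so its power is I²R.
P_R3 = (5.241)² × 15.0 = 412.0 W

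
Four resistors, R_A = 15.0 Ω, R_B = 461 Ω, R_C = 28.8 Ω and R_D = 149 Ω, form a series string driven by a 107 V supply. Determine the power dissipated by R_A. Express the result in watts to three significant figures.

0.402 W

Since the resistors are in series they all carry the loop current I = V/R_total; the power in any one is I²R.
R_total = 15.0 + 461 + 28.8 + 149 = 653.8 Ω
I = V / R_total = 107 / 653.8 = 0.1637 A
P_R_A = I² × R_A = (0.1637)² × 15.0 = 0.4018 W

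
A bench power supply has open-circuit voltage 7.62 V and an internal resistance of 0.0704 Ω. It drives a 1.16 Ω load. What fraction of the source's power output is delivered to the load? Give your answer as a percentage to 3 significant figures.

94.3 %

The source delivers εI, of which I²R reaches the load and I²r is lost; since I is common, η = R/(R+r).
η = R / (R + r) = 1.16 / (1.16 + 0.0704) = 0.9428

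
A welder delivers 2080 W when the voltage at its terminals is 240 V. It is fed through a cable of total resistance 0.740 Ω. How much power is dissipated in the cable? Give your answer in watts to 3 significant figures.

55.6 W

Line loss is just I²R for the cable — we know both I and R_line directly.
I = P / V = 2080 / 240 = 8.667 A through the cable.
P_line = I² R_line = (8.667)² × 0.740 = 55.58 W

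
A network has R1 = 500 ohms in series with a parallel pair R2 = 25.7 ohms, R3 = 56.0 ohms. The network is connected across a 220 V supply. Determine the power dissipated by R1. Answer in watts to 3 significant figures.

Replace R2 and R3 with their parallel equivalent so the circuit becomes R1 in series with R_p.
R_p = (25.7×56.0)/(25.7+56.0) = 17.62 Ω
R_total = 500 + 17.62 = 517.6 Ω
I = V / R_total = 220 / 517.6 = 0.4250 A
R1 is in the main series path, so its power is I²R1.
P_R1 = (0.4250)² × 500 = 90.32 W

90.3 W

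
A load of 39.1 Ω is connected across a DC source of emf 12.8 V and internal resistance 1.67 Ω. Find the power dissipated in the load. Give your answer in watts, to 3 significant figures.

3.85 W

The internal resistance and the load are in series, so the same I flows through both; get I from ε/(r+R), then I²R for the load.
I = ε / (r + R) = 12.8 / (1.67 + 39.1) = 0.3140 A
P_load = I² R = (0.3140)² × 39.1 = 3.854 W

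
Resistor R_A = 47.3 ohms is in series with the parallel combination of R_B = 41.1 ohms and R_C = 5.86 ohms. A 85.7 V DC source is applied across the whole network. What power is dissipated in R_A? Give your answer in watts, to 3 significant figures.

Collapse R_B‖R_C to a single equivalent, reducing the network to two series elements.
R_p = (41.1×5.86)/(41.1+5.86) = 5.129 Ω
R_total = 47.3 + 5.129 = 52.43 Ω
I = V / R_total = 85.7 / 52.43 = 1.635 A
The full supply current passes through R_A: P = I²R.
P_R_A = (1.635)² × 47.3 = 126.4 W

126 W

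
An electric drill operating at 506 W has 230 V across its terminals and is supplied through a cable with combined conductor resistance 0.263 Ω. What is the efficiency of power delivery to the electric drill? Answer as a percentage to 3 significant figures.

99.7 %

I = P / V = 506 / 230 = 2.200 A through the cable.
P_line = I² R_line = (2.200)² × 0.263 = 1.273 W
P_source = P_load + P_line = 506.0 + 1.273 = 507.3 W
η = P_load / P_source = 506.0 / 507.3 = 0.9975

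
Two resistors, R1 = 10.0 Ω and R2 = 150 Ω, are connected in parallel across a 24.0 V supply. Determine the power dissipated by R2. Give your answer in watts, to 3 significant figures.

Each parallel branch sees the full supply voltage, so P = V²/R applies directly to the target branch.
P_R2 = V² / R2 = (24.0)² / 150 Ω = 3.840 W

3.84 W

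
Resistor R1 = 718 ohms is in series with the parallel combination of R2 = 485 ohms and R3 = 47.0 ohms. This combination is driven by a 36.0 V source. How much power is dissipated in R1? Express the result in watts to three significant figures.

1.61 W

Collapse R2‖R3 to a single equivalent, reducing the network to two series elements.
R_p = (485×47.0)/(485+47.0) = 42.85 Ω
R_total = 718 + 42.85 = 760.8 Ω
I = V / R_total = 36.0 / 760.8 = 0.04732 A
The full supply current passes through R1: P = I²R.
P_R1 = (0.04732)² × 718 = 1.607 W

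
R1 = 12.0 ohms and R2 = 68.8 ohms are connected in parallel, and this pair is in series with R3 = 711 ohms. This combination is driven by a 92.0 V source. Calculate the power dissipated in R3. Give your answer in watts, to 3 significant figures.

11.6 W

Combine R1 and R2 into their parallel equivalent first, reducing the network to two series resistors.
R_p = (12.0×68.8)/(12.0+68.8) = 10.22 Ω
R_total = R_p + 711 = 10.22 + 711 = 721.2 Ω
I = V / R_total = 92.0 / 721.2 = 0.1276 A
R3 carries the full series current, so P = I²R.
P_R3 = (0.1276)² × 711 = 11.57 W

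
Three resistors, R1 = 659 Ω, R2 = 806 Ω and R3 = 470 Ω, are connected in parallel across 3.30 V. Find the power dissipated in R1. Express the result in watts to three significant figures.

0.0165 W

The supply voltage appears across each parallel branch — just use P = V²/R1.
P_R1 = V² / R1 = (3.30)² / 659 Ω = 0.01653 W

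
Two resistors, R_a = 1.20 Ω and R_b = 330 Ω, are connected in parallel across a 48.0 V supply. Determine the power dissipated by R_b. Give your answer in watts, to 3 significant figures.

Parallel branches share the same voltage; P = V²/R gives the branch power in one step.
P_R_b = V² / R_b = (48.0)² / 330 Ω = 6.982 W

6.98 W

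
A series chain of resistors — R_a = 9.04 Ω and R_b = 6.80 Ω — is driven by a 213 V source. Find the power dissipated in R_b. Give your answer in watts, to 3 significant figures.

Series elements share the same current, so find I first, then use P = I²R.
R_total = 9.04 + 6.80 = 15.84 Ω
I = V / R_total = 213 / 15.84 = 13.45 A
P_R_b = I² × R_b = (13.45)² × 6.80 = 1230 W

1230 W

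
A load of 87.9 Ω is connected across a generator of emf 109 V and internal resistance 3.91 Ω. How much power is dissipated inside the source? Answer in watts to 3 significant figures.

5.51 W

r is in series with the load, so it carries the full circuit current — the loss in it is I²r.
I = ε / (r + R) = 109 / (3.91 + 87.9) = 1.187 A
P_int = I² r = (1.187)² × 3.91 = 5.511 W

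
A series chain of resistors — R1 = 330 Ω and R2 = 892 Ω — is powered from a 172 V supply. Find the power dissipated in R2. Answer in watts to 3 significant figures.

17.7 W

In a series string the same current flows through every resistor — find that current, then P = I²R for the one we want.
R_total = 330 + 892 = 1222 Ω
I = V / R_total = 172 / 1222 = 0.1408 A
P_R2 = I² × R2 = (0.1408)² × 892 = 17.67 W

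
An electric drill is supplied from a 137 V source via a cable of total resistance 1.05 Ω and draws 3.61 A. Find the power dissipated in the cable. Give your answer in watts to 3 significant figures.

13.7 W

Only the current and the line resistance are needed for the I²R loss.
The cable carries the full 3.61 A.
P_line = I² R_line = (3.610)² × 1.05 = 13.68 W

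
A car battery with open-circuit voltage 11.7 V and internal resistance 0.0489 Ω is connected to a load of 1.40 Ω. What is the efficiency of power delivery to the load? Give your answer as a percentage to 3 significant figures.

η = P_load/(P_load+P_int) = I²R/(I²R+I²r) = R/(R+r) — the I² cancels for series elements.
η = R / (R + r) = 1.40 / (1.40 + 0.0489) = 0.9663

96.6 %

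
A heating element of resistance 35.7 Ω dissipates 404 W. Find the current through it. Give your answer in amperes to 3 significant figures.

From P = V I = I²R = V²/R, with the two given quantities we get I = √(P / R).
I = √(404 / 35.7) = 3.364 A

3.36 A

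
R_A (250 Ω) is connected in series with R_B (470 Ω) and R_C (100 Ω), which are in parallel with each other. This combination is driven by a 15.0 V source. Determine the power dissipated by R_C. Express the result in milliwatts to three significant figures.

Replace R_B and R_C with their parallel equivalent so the circuit becomes R_A in series with R_p.
R_p = (470×100)/(470+100) = 82.46 Ω
R_total = 250 + 82.46 = 332.5 Ω
I = V / R_total = 15.0 / 332.5 = 0.04512 A
Voltage across the parallel pair: V_p = I × R_p = 0.04512 × 82.46 = 3.720 V
R_C is across V_p, so use P = V²/R for that branch.
P_R_C = (3.720)² / 100 = 0.1384 W

138 mW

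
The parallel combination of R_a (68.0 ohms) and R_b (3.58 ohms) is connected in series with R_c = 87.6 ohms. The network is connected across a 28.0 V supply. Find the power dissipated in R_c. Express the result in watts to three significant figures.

Combine R_a and R_b into their parallel equivalent first, reducing the network to two series resistors.
R_p = (68.0×3.58)/(68.0+3.58) = 3.401 Ω
R_total = R_p + 87.6 = 3.401 + 87.6 = 91.00 Ω
I = V / R_total = 28.0 / 91.00 = 0.3077 A
All the supply current flows through R_c; use P = I²R_c.
P_R_c = (0.3077)² × 87.6 = 8.293 W

8.29 W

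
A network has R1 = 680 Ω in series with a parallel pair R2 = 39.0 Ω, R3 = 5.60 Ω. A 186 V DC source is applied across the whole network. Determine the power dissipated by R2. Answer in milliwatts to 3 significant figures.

Reduce the parallel pair to R_p first; the network is then a simple series string.
R_p = (39.0×5.60)/(39.0+5.60) = 4.897 Ω
R_total = 680 + 4.897 = 684.9 Ω
I = V / R_total = 186 / 684.9 = 0.2716 A
Voltage across the parallel pair: V_p = I × R_p = 0.2716 × 4.897 = 1.330 V
R2 is across V_p, so use P = V²/R for that branch.
P_R2 = (1.330)² / 39.0 = 0.04535 W

45.3 mW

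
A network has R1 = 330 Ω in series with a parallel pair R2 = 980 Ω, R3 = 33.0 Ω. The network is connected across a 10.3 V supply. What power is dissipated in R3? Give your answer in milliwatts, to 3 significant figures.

25.0 mW

Replace R2 and R3 with their parallel equivalent so the circuit becomes R1 in series with R_p.
R_p = (980×33.0)/(980+33.0) = 31.92 Ω
R_total = 330 + 31.92 = 361.9 Ω
I = V / R_total = 10.3 / 361.9 = 0.02846 A
Voltage across the parallel pair: V_p = I × R_p = 0.02846 × 31.92 = 0.9086 V
With V_p across R3, its power is V_p²/R3.
P_R3 = (0.9086)² / 33.0 = 0.02501 W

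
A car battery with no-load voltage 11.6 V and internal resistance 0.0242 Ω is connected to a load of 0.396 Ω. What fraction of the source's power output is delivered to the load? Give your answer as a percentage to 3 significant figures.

94.2 %

Both r and R carry the same current, so the power split is just the resistance split: η = R/(R+r).
η = R / (R + r) = 0.396 / (0.396 + 0.0242) = 0.9424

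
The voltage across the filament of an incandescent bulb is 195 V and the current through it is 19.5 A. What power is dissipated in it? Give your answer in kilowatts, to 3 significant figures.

With V and I both given, power follows immediately from P = V I.
P = 195 V × 19.50 A = 3802 W

3.80 kW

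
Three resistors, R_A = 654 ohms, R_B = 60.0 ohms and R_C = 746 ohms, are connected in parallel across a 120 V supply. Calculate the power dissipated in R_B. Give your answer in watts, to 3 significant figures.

Parallel branches share the same voltage; P = V²/R gives the branch power in one step.
P_R_B = V² / R_B = (120)² / 60.0 Ω = 240.0 W

240 W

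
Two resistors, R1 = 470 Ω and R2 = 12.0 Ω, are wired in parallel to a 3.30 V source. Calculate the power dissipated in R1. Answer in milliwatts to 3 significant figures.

Parallel branches share the same voltage; P = V²/R gives the branch power in one step.
P_R1 = V² / R1 = (3.30)² / 470 Ω = 0.02317 W

23.2 mW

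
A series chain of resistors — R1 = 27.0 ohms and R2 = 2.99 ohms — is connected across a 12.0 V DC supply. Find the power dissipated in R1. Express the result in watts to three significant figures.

4.32 W

In a series string the same current flows through every resistor — find that current, then P = I²R for the one we want.
R_total = 27.0 + 2.99 = 29.99 Ω
I = V / R_total = 12.0 / 29.99 = 0.4001 A
P_R1 = I² × R1 = (0.4001)² × 27.0 = 4.323 W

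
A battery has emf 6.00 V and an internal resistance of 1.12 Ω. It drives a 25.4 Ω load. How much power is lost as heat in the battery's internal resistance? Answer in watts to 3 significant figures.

The internal resistance carries the same current as the load; P_int = I²r.
I = ε / (r + R) = 6.00 / (1.12 + 25.4) = 0.2262 A
P_int = I² r = (0.2262)² × 1.12 = 0.05733 W

0.0573 W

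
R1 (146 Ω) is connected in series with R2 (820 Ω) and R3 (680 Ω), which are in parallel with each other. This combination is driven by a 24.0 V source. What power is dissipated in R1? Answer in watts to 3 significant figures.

0.314 W

Reduce the parallel pair to R_p first; the network is then a simple series string.
R_p = (820×680)/(820+680) = 371.7 Ω
R_total = 146 + 371.7 = 517.7 Ω
I = V / R_total = 24.0 / 517.7 = 0.04636 A
All the current flows through R1; use P = I²R.
P_R1 = (0.04636)² × 146 = 0.3137 W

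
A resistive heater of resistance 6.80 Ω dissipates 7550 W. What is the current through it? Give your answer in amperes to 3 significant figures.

33.3 A

The two known quantities fix the third via I = √(P / R).
I = √(7550 / 6.80) = 33.32 A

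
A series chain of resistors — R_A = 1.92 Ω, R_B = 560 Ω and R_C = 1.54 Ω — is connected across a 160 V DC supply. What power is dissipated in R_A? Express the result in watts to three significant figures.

In a series string the same current flows through every resistor — find that current, then P = I²R for the one we want.
R_total = 1.92 + 560 + 1.54 = 563.5 Ω
I = V / R_total = 160 / 563.5 = 0.2840 A
P_R_A = I² × R_A = (0.2840)² × 1.92 = 0.1548 W

0.155 W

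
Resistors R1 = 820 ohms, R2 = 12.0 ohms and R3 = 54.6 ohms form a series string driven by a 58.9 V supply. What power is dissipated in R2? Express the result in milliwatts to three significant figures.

53.0 mW

Since the resistors are in series they all carry the loop current I = V/R_total; the power in any one is I²R.
R_total = 820 + 12.0 + 54.6 = 886.6 Ω
I = V / R_total = 58.9 / 886.6 = 0.06643 A
P_R2 = I² × R2 = (0.06643)² × 12.0 = 0.05296 W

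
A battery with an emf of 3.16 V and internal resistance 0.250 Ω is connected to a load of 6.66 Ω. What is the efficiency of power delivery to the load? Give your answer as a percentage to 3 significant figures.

96.4 %

η = P_load/(P_load+P_int) = I²R/(I²R+I²r) = R/(R+r) — the I² cancels for series elements.
η = R / (R + r) = 6.66 / (6.66 + 0.250) = 0.9638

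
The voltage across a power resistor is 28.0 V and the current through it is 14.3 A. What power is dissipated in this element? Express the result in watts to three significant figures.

V and I are known directly — P = V I, no intermediate step needed.
P = 28.0 V × 14.30 A = 400.4 W

400 W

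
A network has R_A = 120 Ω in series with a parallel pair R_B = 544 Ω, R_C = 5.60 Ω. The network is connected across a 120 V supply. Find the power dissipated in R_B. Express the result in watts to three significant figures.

Replace R_B and R_C with their parallel equivalent so the circuit becomes R_A in series with R_p.
R_p = (544×5.60)/(544+5.60) = 5.543 Ω
R_total = 120 + 5.543 = 125.5 Ω
I = V / R_total = 120 / 125.5 = 0.9558 A
Voltage across the parallel pair: V_p = I × R_p = 0.9558 × 5.543 = 5.298 V
With V_p across R_B, its power is V_p²/R_B.
P_R_B = (5.298)² / 544 = 0.05160 W

0.0516 W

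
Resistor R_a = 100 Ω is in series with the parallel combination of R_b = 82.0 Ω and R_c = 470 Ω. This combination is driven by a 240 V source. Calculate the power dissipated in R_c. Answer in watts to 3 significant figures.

20.7 W

Collapse R_b‖R_c to a single equivalent, reducing the network to two series elements.
R_p = (82.0×470)/(82.0+470) = 69.82 Ω
R_total = 100 + 69.82 = 169.8 Ω
I = V / R_total = 240 / 169.8 = 1.413 A
Voltage across the parallel pair: V_p = I × R_p = 1.413 × 69.82 = 98.67 V
R_c is across V_p, so use P = V²/R for that branch.
P_R_c = (98.67)² / 470 = 20.72 W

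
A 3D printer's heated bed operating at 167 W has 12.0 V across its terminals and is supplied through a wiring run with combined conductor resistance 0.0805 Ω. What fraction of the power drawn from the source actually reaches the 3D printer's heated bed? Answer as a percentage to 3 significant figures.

91.5 %

I = P / V = 167 / 12.0 = 13.92 A through the wiring run.
P_line = I² R_line = (13.92)² × 0.0805 = 15.59 W
P_source = P_load + P_line = 167.0 + 15.59 = 182.6 W
η = P_load / P_source = 167.0 / 182.6 = 0.9146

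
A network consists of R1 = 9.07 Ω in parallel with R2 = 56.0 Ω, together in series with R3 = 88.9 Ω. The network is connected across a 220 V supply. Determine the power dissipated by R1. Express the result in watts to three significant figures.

34.8 W

Reduce the parallel combination to a single R_p; the circuit then becomes R_p in series with the remaining resistor.
R_p = (9.07×56.0)/(9.07+56.0) = 7.806 Ω
R_total = R_p + 88.9 = 7.806 + 88.9 = 96.71 Ω
I = V / R_total = 220 / 96.71 = 2.275 A
Voltage across the parallel pair: V_p = I × R_p = 2.275 × 7.806 = 17.76 V
Use P = V²/R for R1 with V = V_p.
P_R1 = (17.76)² / 9.07 = 34.77 W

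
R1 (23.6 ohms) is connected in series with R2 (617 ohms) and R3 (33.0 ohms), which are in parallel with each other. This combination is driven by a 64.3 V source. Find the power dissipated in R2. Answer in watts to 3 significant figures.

2.18 W

Collapse R2‖R3 to a single equivalent, reducing the network to two series elements.
R_p = (617×33.0)/(617+33.0) = 31.32 Ω
R_total = 23.6 + 31.32 = 54.92 Ω
I = V / R_total = 64.3 / 54.92 = 1.171 A
Voltage across the parallel pair: V_p = I × R_p = 1.171 × 31.32 = 36.67 V
With V_p across R2, its power is V_p²/R2.
P_R2 = (36.67)² / 617 = 2.180 W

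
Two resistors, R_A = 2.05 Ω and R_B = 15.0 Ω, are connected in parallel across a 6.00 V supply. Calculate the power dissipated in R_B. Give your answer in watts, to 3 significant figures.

Parallel branches share the same voltage; P = V²/R gives the branch power in one step.
P_R_B = V² / R_B = (6.00)² / 15.0 Ω = 2.400 W

2.40 W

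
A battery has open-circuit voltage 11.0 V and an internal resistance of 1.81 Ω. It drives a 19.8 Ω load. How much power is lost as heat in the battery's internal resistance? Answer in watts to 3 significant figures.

The source's internal resistance is just another series element carrying I; its dissipation is I²r.
I = ε / (r + R) = 11.0 / (1.81 + 19.8) = 0.5090 A
P_int = I² r = (0.5090)² × 1.81 = 0.4690 W

0.469 W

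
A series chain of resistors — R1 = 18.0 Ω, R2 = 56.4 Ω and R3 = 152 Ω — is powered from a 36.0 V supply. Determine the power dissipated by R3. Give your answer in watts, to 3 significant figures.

The current is common to all series resistors; compute it, then apply P = I²R for the target.
R_total = 18.0 + 56.4 + 152 = 226.4 Ω
I = V / R_total = 36.0 / 226.4 = 0.1590 A
P_R3 = I² × R3 = (0.1590)² × 152 = 3.843 W

3.84 W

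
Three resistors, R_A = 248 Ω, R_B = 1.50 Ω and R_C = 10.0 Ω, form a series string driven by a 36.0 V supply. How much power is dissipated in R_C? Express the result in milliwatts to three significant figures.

192 mW

Series elements share the same current, so find I first, then use P = I²R.
R_total = 248 + 1.50 + 10.0 = 259.5 Ω
I = V / R_total = 36.0 / 259.5 = 0.1387 A
P_R_C = I² × R_C = (0.1387)² × 10.0 = 0.1925 W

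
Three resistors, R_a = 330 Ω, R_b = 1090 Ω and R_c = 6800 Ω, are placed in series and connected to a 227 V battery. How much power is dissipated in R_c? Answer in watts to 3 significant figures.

Since the resistors are in series they all carry the loop current I = V/R_total; the power in any one is I²R.
R_total = 330 + 1090 + 6800 = 8220 Ω
I = V / R_total = 227 / 8220 = 0.02762 A
P_R_c = I² × R_c = (0.02762)² × 6800 = 5.186 W

5.19 W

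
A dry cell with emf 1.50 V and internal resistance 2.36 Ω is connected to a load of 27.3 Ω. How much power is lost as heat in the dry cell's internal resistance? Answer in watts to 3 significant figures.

r is in series with the load, so it carries the full circuit current — the loss in it is I²r.
I = ε / (r + R) = 1.50 / (2.36 + 27.3) = 0.05057 A
P_int = I² r = (0.05057)² × 2.36 = 0.006036 W

0.00604 W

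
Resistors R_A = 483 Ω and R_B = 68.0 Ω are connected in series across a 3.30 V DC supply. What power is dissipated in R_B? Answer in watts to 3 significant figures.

The current is common to all series resistors; compute it, then apply P = I²R for the target.
R_total = 483 + 68.0 = 551.0 Ω
I = V / R_total = 3.30 / 551.0 = 0.005989 A
P_R_B = I² × R_B = (0.005989)² × 68.0 = 0.002439 W

0.00244 W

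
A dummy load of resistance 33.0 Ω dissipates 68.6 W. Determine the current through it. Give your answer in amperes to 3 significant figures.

1.44 A

Inverting the appropriate power form: I = √(P / R).
I = √(68.6 / 33.0) = 1.442 A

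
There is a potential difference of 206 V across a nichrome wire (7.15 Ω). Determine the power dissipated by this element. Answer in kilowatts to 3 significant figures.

5.94 kW

V and R are stated; P = V²/R avoids computing the current.
P = (206 V)² / 7.15 Ω = 5935 W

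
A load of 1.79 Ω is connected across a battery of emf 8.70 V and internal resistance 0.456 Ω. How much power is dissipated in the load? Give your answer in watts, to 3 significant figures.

26.9 W

Load and internal resistance form a series loop — compute the loop current, then the load power via I²R.
I = ε / (r + R) = 8.70 / (0.456 + 1.79) = 3.874 A
P_load = I² R = (3.874)² × 1.79 = 26.86 W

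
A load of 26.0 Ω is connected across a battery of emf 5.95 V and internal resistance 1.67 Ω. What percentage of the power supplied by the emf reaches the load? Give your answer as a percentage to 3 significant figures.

Efficiency is P_load / P_total. With a series r and R sharing the same I, P = I²R for each, so η = R/(R+r).
η = R / (R + r) = 26.0 / (26.0 + 1.67) = 0.9396

94.0 %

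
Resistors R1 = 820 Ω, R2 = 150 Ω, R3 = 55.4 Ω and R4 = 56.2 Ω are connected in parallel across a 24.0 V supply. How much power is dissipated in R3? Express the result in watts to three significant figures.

R3 sits directly across the source, so P = V²/R with V = 24.0 V.
P_R3 = V² / R3 = (24.0)² / 55.4 Ω = 10.40 W

10.4 W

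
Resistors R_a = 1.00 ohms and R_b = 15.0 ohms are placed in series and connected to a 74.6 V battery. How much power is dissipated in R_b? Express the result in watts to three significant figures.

326 W

In a series string the same current flows through every resistor — find that current, then P = I²R for the one we want.
R_total = 1.00 + 15.0 = 16.00 Ω
I = V / R_total = 74.6 / 16.00 = 4.662 A
P_R_b = I² × R_b = (4.662)² × 15.0 = 326.1 W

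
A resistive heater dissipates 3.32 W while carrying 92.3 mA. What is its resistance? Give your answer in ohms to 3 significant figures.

390 Ω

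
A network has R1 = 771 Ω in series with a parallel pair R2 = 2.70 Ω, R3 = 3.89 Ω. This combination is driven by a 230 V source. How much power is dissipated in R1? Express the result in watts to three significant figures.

Reduce the parallel pair to R_p first; the network is then a simple series string.
R_p = (2.70×3.89)/(2.70+3.89) = 1.594 Ω
R_total = 771 + 1.594 = 772.6 Ω
I = V / R_total = 230 / 772.6 = 0.2977 A
The full supply current passes through R1: P = I²R.
P_R1 = (0.2977)² × 771 = 68.33 W

68.3 W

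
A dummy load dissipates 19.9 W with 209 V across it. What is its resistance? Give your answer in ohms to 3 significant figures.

From P = V I = I²R = V²/R, with the two given quantities we get R = V² / P.
R = (209)² / 19.9 = 2195 Ω

2200 Ω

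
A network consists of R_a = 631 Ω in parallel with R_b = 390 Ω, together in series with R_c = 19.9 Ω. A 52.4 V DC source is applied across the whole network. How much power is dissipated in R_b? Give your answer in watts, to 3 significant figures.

Reduce the parallel combination to a single R_p; the circuit then becomes R_p in series with the remaining resistor.
R_p = (631×390)/(631+390) = 241.0 Ω
R_total = R_p + 19.9 = 241.0 + 19.9 = 260.9 Ω
I = V / R_total = 52.4 / 260.9 = 0.2008 A
Voltage across the parallel pair: V_p = I × R_p = 0.2008 × 241.0 = 48.40 V
R_b has V_p across it, so P = V_p²/R_b.
P_R_b = (48.40)² / 390 = 6.007 W

6.01 W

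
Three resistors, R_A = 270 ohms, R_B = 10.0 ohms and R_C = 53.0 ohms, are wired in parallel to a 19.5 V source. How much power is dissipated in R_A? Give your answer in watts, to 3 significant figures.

R_A sits directly across the source, so P = V²/R with V = 19.5 V.
P_R_A = V² / R_A = (19.5)² / 270 Ω = 1.408 W

1.41 W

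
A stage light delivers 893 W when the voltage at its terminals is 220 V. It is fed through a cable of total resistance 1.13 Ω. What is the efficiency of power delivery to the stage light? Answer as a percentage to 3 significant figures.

98.0 %

I = P / V = 893 / 220 = 4.059 A through the cable.
P_line = I² R_line = (4.059)² × 1.13 = 18.62 W
P_source = P_load + P_line = 893.0 + 18.62 = 911.6 W
η = P_load / P_source = 893.0 / 911.6 = 0.9796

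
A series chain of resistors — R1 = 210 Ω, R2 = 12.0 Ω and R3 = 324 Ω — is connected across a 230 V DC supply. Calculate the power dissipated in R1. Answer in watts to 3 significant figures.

37.3 W

Every series element carries the same I. Get I from the total resistance, then P = I² × R1.
R_total = 210 + 12.0 + 324 = 546.0 Ω
I = V / R_total = 230 / 546.0 = 0.4212 A
P_R1 = I² × R1 = (0.4212)² × 210 = 37.26 W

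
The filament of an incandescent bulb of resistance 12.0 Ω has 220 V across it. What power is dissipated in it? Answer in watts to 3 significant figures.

V and R are stated; P = V²/R avoids computing the current.
P = (220 V)² / 12.0 Ω = 4033 W

4030 W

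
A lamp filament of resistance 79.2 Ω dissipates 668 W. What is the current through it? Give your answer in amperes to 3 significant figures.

2.90 A

The two known quantities fix the third via I = √(P / R).
I = √(668 / 79.2) = 2.904 A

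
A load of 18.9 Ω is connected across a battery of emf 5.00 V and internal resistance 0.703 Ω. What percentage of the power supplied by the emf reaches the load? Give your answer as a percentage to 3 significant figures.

96.4 %

Both r and R carry the same current, so the power split is just the resistance split: η = R/(R+r).
η = R / (R + r) = 18.9 / (18.9 + 0.703) = 0.9641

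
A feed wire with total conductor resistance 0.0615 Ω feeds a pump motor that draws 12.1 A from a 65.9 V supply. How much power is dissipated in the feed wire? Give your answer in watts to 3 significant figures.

The feed wire is a series resistance carrying the load current; its dissipation is I²R_line.
The feed wire carries the full 12.1 A.
P_line = I² R_line = (12.10)² × 0.0615 = 9.004 W

9.00 W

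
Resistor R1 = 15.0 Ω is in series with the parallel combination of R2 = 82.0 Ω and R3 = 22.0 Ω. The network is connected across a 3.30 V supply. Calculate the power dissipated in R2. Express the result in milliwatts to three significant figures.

Reduce the parallel pair to R_p first; the network is then a simple series string.
R_p = (82.0×22.0)/(82.0+22.0) = 17.35 Ω
R_total = 15.0 + 17.35 = 32.35 Ω
I = V / R_total = 3.30 / 32.35 = 0.1020 A
Voltage across the parallel pair: V_p = I × R_p = 0.1020 × 17.35 = 1.770 V
R2 sees V_p directly, so P = V_p² / R2.
P_R2 = (1.770)² / 82.0 = 0.03819 W

38.2 mW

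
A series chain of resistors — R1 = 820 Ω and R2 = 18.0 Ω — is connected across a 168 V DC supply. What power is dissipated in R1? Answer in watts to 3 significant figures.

33.0 W

Every series element carries the same I. Get I from the total resistance, then P = I² × R1.
R_total = 820 + 18.0 = 838.0 Ω
I = V / R_total = 168 / 838.0 = 0.2005 A
P_R1 = I² × R1 = (0.2005)² × 820 = 32.96 W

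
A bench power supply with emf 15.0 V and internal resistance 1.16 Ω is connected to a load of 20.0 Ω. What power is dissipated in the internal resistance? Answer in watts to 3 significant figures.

The source's internal resistance is just another series element carrying I; its dissipation is I²r.
I = ε / (r + R) = 15.0 / (1.16 + 20.0) = 0.7089 A
P_int = I² r = (0.7089)² × 1.16 = 0.5829 W

0.583 W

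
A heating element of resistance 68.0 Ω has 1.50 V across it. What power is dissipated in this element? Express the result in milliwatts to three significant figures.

V and R are stated; P = V²/R avoids computing the current.
P = (1.50 V)² / 68.0 Ω = 0.03309 W

33.1 mW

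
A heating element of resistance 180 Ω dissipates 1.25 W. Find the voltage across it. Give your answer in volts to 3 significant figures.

15.0 V

Rearranging the power relation for the two known quantities gives V = √(P R).
V = √(1.25 × 180) = 15.00 V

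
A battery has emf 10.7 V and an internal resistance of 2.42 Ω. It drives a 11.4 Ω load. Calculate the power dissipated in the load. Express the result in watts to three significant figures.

6.83 W

With r and R in series, I = ε/(r+R); the load dissipates I²R.
I = ε / (r + R) = 10.7 / (2.42 + 11.4) = 0.7742 A
P_load = I² R = (0.7742)² × 11.4 = 6.834 W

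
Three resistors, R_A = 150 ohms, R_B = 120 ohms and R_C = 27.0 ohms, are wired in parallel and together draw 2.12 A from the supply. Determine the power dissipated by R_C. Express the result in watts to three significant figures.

The branches share the same voltage, but only the total current is given — find V from the equivalent resistance first.
1/R_eq = 1/150 + 1/120 + 1/27.0 ⇒ R_eq = 19.22 Ω
V = I_total × R_eq = 2.120 × 19.22 = 40.74 V
P_R_C = V² / R_C = (40.74)² / 27.0 = 61.47 W

61.5 W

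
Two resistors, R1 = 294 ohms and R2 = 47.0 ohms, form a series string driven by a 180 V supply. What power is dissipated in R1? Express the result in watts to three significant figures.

81.9 W

Since the resistors are in series they all carry the loop current I = V/R_total; the power in any one is I²R.
R_total = 294 + 47.0 = 341.0 Ω
I = V / R_total = 180 / 341.0 = 0.5279 A
P_R1 = I² × R1 = (0.5279)² × 294 = 81.92 W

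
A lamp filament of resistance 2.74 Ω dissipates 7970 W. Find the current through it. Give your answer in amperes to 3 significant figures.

Rearranging the power relation for the two known quantities gives I = √(P / R).
I = √(7970 / 2.74) = 53.93 A

53.9 A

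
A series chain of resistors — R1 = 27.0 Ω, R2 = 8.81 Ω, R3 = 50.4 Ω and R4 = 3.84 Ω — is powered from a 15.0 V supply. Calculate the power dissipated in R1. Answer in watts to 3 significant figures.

0.749 W

Series elements share the same current, so find I first, then use P = I²R.
R_total = 27.0 + 8.81 + 50.4 + 3.84 = 90.05 Ω
I = V / R_total = 15.0 / 90.05 = 0.1666 A
P_R1 = I² × R1 = (0.1666)² × 27.0 = 0.7492 W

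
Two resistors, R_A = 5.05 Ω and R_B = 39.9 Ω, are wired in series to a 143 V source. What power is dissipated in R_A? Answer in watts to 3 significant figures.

Since the resistors are in series they all carry the loop current I = V/R_total; the power in any one is I²R.
R_total = 5.05 + 39.9 = 44.95 Ω
I = V / R_total = 143 / 44.95 = 3.181 A
P_R_A = I² × R_A = (3.181)² × 5.05 = 51.11 W

51.1 W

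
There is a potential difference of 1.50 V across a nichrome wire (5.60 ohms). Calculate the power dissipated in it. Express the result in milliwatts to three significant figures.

V and R are stated; P = V²/R avoids computing the current.
P = (1.50 V)² / 5.60 Ω = 0.4018 W

402 mW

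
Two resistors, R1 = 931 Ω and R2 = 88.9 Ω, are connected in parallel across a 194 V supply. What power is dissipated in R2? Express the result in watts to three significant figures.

Parallel branches share the same voltage; P = V²/R gives the branch power in one step.
P_R2 = V² / R2 = (194)² / 88.9 Ω = 423.4 W

423 W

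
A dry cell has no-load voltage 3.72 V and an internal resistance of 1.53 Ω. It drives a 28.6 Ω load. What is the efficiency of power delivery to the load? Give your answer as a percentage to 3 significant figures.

94.9 %

The source delivers εI, of which I²R reaches the load and I²r is lost; since I is common, η = R/(R+r).
η = R / (R + r) = 28.6 / (28.6 + 1.53) = 0.9492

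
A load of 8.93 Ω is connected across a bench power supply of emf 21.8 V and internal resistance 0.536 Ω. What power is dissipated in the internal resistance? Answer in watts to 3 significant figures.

Internal loss is I²r, with I set by the total series resistance r+R.
I = ε / (r + R) = 21.8 / (0.536 + 8.93) = 2.303 A
P_int = I² r = (2.303)² × 0.536 = 2.843 W

2.84 W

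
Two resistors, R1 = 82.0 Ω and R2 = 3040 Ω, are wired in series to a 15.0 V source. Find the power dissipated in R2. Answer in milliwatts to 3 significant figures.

The current is common to all series resistors; compute it, then apply P = I²R for the target.
R_total = 82.0 + 3040 = 3122 Ω
I = V / R_total = 15.0 / 3122 = 0.004805 A
P_R2 = I² × R2 = (0.004805)² × 3040 = 0.07018 W

70.2 mW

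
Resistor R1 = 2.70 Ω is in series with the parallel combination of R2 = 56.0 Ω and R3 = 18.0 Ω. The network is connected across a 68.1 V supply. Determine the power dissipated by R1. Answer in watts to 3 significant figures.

47.0 W

Replace R2 and R3 with their parallel equivalent so the circuit becomes R1 in series with R_p.
R_p = (56.0×18.0)/(56.0+18.0) = 13.62 Ω
R_total = 2.70 + 13.62 = 16.32 Ω
I = V / R_total = 68.1 / 16.32 = 4.172 A
R1 carries the full series current, so P = I²R.
P_R1 = (4.172)² × 2.70 = 47.00 W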